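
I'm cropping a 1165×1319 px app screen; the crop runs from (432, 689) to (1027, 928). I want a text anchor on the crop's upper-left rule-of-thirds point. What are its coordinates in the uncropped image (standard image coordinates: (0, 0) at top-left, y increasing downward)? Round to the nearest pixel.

Crop width = 1027 − 432 = 595 px; one third is 198.33 px.
Crop height = 928 − 689 = 239 px; one third is 79.67 px.
The upper-left point is one-third across and one-third down within the crop:
x = 432 + 1 × 198.33 ≈ 630; y = 689 + 1 × 79.67 ≈ 769.

(630, 769)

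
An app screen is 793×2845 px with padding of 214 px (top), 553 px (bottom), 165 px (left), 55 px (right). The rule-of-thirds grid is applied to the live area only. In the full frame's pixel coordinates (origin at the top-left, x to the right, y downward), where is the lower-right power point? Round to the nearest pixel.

Content width = 793 − 165 − 55 = 573 px; content height = 2845 − 214 − 553 = 2078 px.
Lower-right is two-thirds across and two-thirds down within the live area.
x = 165 + 2 × 573/3 = 165 + 382.00 ≈ 547
y = 214 + 2 × 2078/3 = 214 + 1385.33 ≈ 1599

x = 547 px, y = 1599 px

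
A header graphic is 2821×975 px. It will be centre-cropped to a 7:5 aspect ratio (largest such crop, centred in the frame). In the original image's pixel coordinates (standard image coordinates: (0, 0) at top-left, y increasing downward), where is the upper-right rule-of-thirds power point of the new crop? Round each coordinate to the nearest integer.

x = 1638 px, y = 325 px

2821/975 > 7/5, so the 7:5 crop keeps the full height 975 and trims width to 975 × 7/5 = 1365.00 px.
Left offset = (2821 − 1365.00)/2 = 728.00 px; top offset = 0.
Upper-right is two-thirds across and one-third down within the crop:
x = 728.00 + 2 × 1365.00/3 ≈ 1638; y = 0.00 + 1 × 975.00/3 ≈ 325.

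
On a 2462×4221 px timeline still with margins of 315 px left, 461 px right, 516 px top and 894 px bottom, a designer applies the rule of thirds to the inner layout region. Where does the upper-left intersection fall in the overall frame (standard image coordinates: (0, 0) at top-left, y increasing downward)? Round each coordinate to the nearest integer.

Content width = 2462 − 315 − 461 = 1686 px; content height = 4221 − 516 − 894 = 2811 px.
Upper-left is one-third across and one-third down within the inner layout region.
x = 315 + 1 × 1686/3 = 315 + 562.00 ≈ 877
y = 516 + 1 × 2811/3 = 516 + 937.00 ≈ 1453

x = 877 px, y = 1453 px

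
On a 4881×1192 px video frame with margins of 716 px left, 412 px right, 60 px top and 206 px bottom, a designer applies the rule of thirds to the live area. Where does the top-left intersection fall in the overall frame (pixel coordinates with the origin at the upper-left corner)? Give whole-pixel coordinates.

Content width = 4881 − 716 − 412 = 3753 px; content height = 1192 − 60 − 206 = 926 px.
Top-left is one-third across and one-third down within the live area.
x = 716 + 1 × 3753/3 = 716 + 1251.00 ≈ 1967
y = 60 + 1 × 926/3 = 60 + 308.67 ≈ 369

(1967, 369)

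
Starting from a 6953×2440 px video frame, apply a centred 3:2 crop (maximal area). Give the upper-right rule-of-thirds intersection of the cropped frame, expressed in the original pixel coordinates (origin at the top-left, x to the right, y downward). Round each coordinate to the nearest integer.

6953/2440 > 3/2, so the 3:2 crop keeps the full height 2440 and trims width to 2440 × 3/2 = 3660.00 px.
Left offset = (6953 − 3660.00)/2 = 1646.50 px; top offset = 0.
Upper-right is two-thirds across and one-third down within the crop:
x = 1646.50 + 2 × 3660.00/3 ≈ 4087; y = 0.00 + 1 × 2440.00/3 ≈ 813.

(4087, 813)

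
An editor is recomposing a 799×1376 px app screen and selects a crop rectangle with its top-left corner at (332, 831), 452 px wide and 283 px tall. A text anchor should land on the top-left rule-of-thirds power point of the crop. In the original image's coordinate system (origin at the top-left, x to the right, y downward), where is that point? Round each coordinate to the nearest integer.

(483, 925)

One third of the crop width 452 is 150.67 px.
One third of the crop height 283 is 94.33 px.
The top-left point is one-third across and one-third down within the crop:
x = 332 + 1 × 150.67 ≈ 483; y = 831 + 1 × 94.33 ≈ 925.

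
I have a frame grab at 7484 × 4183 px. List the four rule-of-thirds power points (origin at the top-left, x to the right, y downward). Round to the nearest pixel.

(2495, 1394), (4989, 1394), (2495, 2789), (4989, 2789)

One third of 7484 is 2494.67; one third of 4183 is 1394.33.
Vertical third lines at x = 2495 and x = 4989; horizontal third lines at y = 1394 and y = 2789.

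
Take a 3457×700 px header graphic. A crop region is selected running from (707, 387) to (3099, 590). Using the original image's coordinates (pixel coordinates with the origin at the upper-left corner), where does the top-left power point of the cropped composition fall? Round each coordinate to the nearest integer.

Crop width = 3099 − 707 = 2392 px; one third is 797.33 px.
Crop height = 590 − 387 = 203 px; one third is 67.67 px.
The top-left point is one-third across and one-third down within the crop:
x = 707 + 1 × 797.33 ≈ 1504; y = 387 + 1 × 67.67 ≈ 455.

x = 1504 px, y = 455 px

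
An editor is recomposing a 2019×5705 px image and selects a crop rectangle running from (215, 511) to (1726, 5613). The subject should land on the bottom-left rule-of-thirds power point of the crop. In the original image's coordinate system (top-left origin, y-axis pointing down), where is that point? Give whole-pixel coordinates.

x = 719 px, y = 3912 px

Crop width = 1726 − 215 = 1511 px; one third is 503.67 px.
Crop height = 5613 − 511 = 5102 px; one third is 1700.67 px.
The bottom-left point is one-third across and two-thirds down within the crop:
x = 215 + 1 × 503.67 ≈ 719; y = 511 + 2 × 1700.67 ≈ 3912.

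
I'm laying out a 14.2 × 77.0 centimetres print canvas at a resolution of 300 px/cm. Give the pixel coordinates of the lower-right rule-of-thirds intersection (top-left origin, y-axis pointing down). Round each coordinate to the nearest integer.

In pixels the canvas is 14.2 × 300 = 4260 wide and 77.0 × 300 = 23100 tall.
The lower-right point is two-thirds across and two-thirds down:
x = 2 × 4260/3 ≈ 2840; y = 2 × 23100/3 ≈ 15400.

(2840, 15400)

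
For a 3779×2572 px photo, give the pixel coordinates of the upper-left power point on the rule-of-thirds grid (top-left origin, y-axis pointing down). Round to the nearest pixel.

The upper-left point sits one-third of the way across and one-third of the way down.
x = 1 × 3779/3 ≈ 1260; y = 1 × 2572/3 ≈ 857.

x = 1260 px, y = 857 px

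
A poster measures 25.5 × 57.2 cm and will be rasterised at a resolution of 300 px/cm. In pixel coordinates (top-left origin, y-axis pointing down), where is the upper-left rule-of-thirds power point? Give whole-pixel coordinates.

x = 2550 px, y = 5720 px

In pixels the canvas is 25.5 × 300 = 7650 wide and 57.2 × 300 = 17160 tall.
The upper-left point is one-third across and one-third down:
x = 1 × 7650/3 ≈ 2550; y = 1 × 17160/3 ≈ 5720.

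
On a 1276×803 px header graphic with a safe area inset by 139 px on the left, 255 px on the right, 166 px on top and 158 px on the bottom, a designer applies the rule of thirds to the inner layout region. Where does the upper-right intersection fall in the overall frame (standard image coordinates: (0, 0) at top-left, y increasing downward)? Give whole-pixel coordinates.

(727, 326)

Content width = 1276 − 139 − 255 = 882 px; content height = 803 − 166 − 158 = 479 px.
Upper-right is two-thirds across and one-third down within the inner layout region.
x = 139 + 2 × 882/3 = 139 + 588.00 ≈ 727
y = 166 + 1 × 479/3 = 166 + 159.67 ≈ 326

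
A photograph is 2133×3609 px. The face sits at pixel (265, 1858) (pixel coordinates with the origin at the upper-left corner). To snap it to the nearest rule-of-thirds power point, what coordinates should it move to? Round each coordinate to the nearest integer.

Third lines: x ∈ {711, 1422}, y ∈ {1203, 2406}.
265 is closer to x = 711; 1858 is closer to y = 2406.
So the nearest intersection is the lower-left power point.

(711, 2406)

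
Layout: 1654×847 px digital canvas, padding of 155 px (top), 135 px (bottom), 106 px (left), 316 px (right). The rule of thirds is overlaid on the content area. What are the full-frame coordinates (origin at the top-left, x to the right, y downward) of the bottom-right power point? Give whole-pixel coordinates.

Content width = 1654 − 106 − 316 = 1232 px; content height = 847 − 155 − 135 = 557 px.
Bottom-right is two-thirds across and two-thirds down within the content area.
x = 106 + 2 × 1232/3 = 106 + 821.33 ≈ 927
y = 155 + 2 × 557/3 = 155 + 371.33 ≈ 526

x = 927 px, y = 526 px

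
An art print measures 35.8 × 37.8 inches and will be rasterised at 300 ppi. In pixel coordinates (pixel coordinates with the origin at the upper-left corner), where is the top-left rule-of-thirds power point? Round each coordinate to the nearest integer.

x = 3580 px, y = 3780 px

In pixels the canvas is 35.8 × 300 = 10740 wide and 37.8 × 300 = 11340 tall.
The top-left point is one-third across and one-third down:
x = 1 × 10740/3 ≈ 3580; y = 1 × 11340/3 ≈ 3780.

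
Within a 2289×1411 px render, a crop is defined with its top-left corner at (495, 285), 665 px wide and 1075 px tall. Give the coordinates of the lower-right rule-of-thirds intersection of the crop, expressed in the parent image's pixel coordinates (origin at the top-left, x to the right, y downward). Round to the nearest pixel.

x = 938 px, y = 1002 px

One third of the crop width 665 is 221.67 px.
One third of the crop height 1075 is 358.33 px.
The lower-right point is two-thirds across and two-thirds down within the crop:
x = 495 + 2 × 221.67 ≈ 938; y = 285 + 2 × 358.33 ≈ 1002.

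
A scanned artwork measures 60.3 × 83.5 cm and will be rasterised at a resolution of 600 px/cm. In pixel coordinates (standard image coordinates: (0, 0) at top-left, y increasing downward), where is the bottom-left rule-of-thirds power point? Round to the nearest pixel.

In pixels the canvas is 60.3 × 600 = 36180 wide and 83.5 × 600 = 50100 tall.
The bottom-left point is one-third across and two-thirds down:
x = 1 × 36180/3 ≈ 12060; y = 2 × 50100/3 ≈ 33400.

(12060, 33400)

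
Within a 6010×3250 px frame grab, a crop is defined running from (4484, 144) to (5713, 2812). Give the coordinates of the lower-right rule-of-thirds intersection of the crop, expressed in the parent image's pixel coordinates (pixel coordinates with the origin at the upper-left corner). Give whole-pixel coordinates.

Crop width = 5713 − 4484 = 1229 px; one third is 409.67 px.
Crop height = 2812 − 144 = 2668 px; one third is 889.33 px.
The lower-right point is two-thirds across and two-thirds down within the crop:
x = 4484 + 2 × 409.67 ≈ 5303; y = 144 + 2 × 889.33 ≈ 1923.

(5303, 1923)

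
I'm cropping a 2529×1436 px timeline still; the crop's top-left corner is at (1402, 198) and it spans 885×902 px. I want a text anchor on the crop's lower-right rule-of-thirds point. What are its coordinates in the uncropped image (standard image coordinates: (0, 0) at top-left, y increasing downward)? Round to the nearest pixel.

One third of the crop width 885 is 295.00 px.
One third of the crop height 902 is 300.67 px.
The lower-right point is two-thirds across and two-thirds down within the crop:
x = 1402 + 2 × 295.00 ≈ 1992; y = 198 + 2 × 300.67 ≈ 799.

(1992, 799)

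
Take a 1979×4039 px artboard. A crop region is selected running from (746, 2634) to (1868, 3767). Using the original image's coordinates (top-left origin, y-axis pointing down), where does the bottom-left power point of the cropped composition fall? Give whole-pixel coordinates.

(1120, 3389)

Crop width = 1868 − 746 = 1122 px; one third is 374.00 px.
Crop height = 3767 − 2634 = 1133 px; one third is 377.67 px.
The bottom-left point is one-third across and two-thirds down within the crop:
x = 746 + 1 × 374.00 ≈ 1120; y = 2634 + 2 × 377.67 ≈ 3389.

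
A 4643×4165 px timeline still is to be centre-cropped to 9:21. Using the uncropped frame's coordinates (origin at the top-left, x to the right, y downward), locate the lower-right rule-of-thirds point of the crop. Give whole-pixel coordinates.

4643/4165 > 9/21, so the 9:21 crop keeps the full height 4165 and trims width to 4165 × 9/21 = 1785.00 px.
Left offset = (4643 − 1785.00)/2 = 1429.00 px; top offset = 0.
Lower-right is two-thirds across and two-thirds down within the crop:
x = 1429.00 + 2 × 1785.00/3 ≈ 2619; y = 0.00 + 2 × 4165.00/3 ≈ 2777.

(2619, 2777)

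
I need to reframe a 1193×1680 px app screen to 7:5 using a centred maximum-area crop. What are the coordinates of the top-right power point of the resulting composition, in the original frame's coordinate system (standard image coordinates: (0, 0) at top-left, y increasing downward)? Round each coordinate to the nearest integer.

1193/1680 < 7/5, so the 7:5 crop keeps the full width 1193 and trims height to 1193 × 5/7 = 852.14 px.
Top offset = (1680 − 852.14)/2 = 413.93 px; left offset = 0.
Top-right is two-thirds across and one-third down within the crop:
x = 0.00 + 2 × 1193.00/3 ≈ 795; y = 413.93 + 1 × 852.14/3 ≈ 698.

x = 795 px, y = 698 px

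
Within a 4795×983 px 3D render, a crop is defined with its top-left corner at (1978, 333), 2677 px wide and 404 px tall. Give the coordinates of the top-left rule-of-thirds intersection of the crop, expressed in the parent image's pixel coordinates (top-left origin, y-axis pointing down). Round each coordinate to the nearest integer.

One third of the crop width 2677 is 892.33 px.
One third of the crop height 404 is 134.67 px.
The top-left point is one-third across and one-third down within the crop:
x = 1978 + 1 × 892.33 ≈ 2870; y = 333 + 1 × 134.67 ≈ 468.

(2870, 468)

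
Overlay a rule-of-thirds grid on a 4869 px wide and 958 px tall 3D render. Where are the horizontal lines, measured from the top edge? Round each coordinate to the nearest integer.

319 px and 639 px

958 / 3 = 319.33, so the horizontal lines sit at one and two thirds of 958.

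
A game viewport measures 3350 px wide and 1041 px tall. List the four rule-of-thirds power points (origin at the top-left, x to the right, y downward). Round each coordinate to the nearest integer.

One third of 3350 is 1116.67; one third of 1041 is 347.
Vertical third lines at x = 1117 and x = 2233; horizontal third lines at y = 347 and y = 694.

(1117, 347), (2233, 347), (1117, 694), (2233, 694)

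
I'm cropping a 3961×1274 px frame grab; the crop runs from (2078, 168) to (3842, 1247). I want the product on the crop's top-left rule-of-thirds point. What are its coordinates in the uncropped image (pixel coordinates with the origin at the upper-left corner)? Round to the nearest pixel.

Crop width = 3842 − 2078 = 1764 px; one third is 588.00 px.
Crop height = 1247 − 168 = 1079 px; one third is 359.67 px.
The top-left point is one-third across and one-third down within the crop:
x = 2078 + 1 × 588.00 ≈ 2666; y = 168 + 1 × 359.67 ≈ 528.

x = 2666 px, y = 528 px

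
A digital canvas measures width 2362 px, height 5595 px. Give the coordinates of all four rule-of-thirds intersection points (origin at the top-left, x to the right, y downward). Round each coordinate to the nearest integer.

(787, 1865), (1575, 1865), (787, 3730), (1575, 3730)

One third of 2362 is 787.33; one third of 5595 is 1865.
Vertical third lines at x = 787 and x = 1575; horizontal third lines at y = 1865 and y = 3730.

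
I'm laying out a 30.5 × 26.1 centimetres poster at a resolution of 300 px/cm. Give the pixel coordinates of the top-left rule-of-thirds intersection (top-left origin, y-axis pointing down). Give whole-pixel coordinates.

In pixels the canvas is 30.5 × 300 = 9150 wide and 26.1 × 300 = 7830 tall.
The top-left point is one-third across and one-third down:
x = 1 × 9150/3 ≈ 3050; y = 1 × 7830/3 ≈ 2610.

(3050, 2610)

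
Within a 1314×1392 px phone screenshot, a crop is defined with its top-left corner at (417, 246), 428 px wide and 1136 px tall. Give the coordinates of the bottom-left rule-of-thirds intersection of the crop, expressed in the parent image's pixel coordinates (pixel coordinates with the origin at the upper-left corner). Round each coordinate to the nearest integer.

(560, 1003)

One third of the crop width 428 is 142.67 px.
One third of the crop height 1136 is 378.67 px.
The bottom-left point is one-third across and two-thirds down within the crop:
x = 417 + 1 × 142.67 ≈ 560; y = 246 + 2 × 378.67 ≈ 1003.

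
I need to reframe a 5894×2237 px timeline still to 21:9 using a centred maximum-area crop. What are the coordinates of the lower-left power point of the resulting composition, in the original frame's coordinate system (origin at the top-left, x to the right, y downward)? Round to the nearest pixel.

5894/2237 > 21/9, so the 21:9 crop keeps the full height 2237 and trims width to 2237 × 21/9 = 5219.67 px.
Left offset = (5894 − 5219.67)/2 = 337.17 px; top offset = 0.
Lower-left is one-third across and two-thirds down within the crop:
x = 337.17 + 1 × 5219.67/3 ≈ 2077; y = 0.00 + 2 × 2237.00/3 ≈ 1491.

(2077, 1491)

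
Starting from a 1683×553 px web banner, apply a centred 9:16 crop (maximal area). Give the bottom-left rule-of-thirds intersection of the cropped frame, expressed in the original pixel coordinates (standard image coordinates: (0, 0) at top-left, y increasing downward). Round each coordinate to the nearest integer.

1683/553 > 9/16, so the 9:16 crop keeps the full height 553 and trims width to 553 × 9/16 = 311.06 px.
Left offset = (1683 − 311.06)/2 = 685.97 px; top offset = 0.
Bottom-left is one-third across and two-thirds down within the crop:
x = 685.97 + 1 × 311.06/3 ≈ 790; y = 0.00 + 2 × 553.00/3 ≈ 369.

x = 790 px, y = 369 px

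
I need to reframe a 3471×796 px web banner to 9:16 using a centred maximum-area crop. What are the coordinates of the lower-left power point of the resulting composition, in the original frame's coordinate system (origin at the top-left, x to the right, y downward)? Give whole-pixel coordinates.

3471/796 > 9/16, so the 9:16 crop keeps the full height 796 and trims width to 796 × 9/16 = 447.75 px.
Left offset = (3471 − 447.75)/2 = 1511.62 px; top offset = 0.
Lower-left is one-third across and two-thirds down within the crop:
x = 1511.62 + 1 × 447.75/3 ≈ 1661; y = 0.00 + 2 × 796.00/3 ≈ 531.

x = 1661 px, y = 531 px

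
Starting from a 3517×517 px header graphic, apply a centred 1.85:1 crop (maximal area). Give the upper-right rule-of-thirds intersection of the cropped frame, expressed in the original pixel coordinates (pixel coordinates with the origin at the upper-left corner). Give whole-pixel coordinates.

3517/517 > 1.85/1, so the 1.85:1 crop keeps the full height 517 and trims width to 517 × 1.85/1 = 956.45 px.
Left offset = (3517 − 956.45)/2 = 1280.28 px; top offset = 0.
Upper-right is two-thirds across and one-third down within the crop:
x = 1280.28 + 2 × 956.45/3 ≈ 1918; y = 0.00 + 1 × 517.00/3 ≈ 172.

x = 1918 px, y = 172 px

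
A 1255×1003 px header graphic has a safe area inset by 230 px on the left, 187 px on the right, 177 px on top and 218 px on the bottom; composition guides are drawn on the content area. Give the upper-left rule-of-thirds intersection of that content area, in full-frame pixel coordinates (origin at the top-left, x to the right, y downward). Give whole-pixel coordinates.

Content width = 1255 − 230 − 187 = 838 px; content height = 1003 − 177 − 218 = 608 px.
Upper-left is one-third across and one-third down within the content area.
x = 230 + 1 × 838/3 = 230 + 279.33 ≈ 509
y = 177 + 1 × 608/3 = 177 + 202.67 ≈ 380

(509, 380)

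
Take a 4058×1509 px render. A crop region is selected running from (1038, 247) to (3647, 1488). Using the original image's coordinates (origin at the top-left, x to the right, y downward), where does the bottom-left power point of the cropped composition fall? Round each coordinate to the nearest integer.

Crop width = 3647 − 1038 = 2609 px; one third is 869.67 px.
Crop height = 1488 − 247 = 1241 px; one third is 413.67 px.
The bottom-left point is one-third across and two-thirds down within the crop:
x = 1038 + 1 × 869.67 ≈ 1908; y = 247 + 2 × 413.67 ≈ 1074.

x = 1908 px, y = 1074 px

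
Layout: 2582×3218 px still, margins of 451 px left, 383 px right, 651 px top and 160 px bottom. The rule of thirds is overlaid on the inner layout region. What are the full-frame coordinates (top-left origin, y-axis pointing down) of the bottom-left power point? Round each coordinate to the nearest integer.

(1034, 2256)

Content width = 2582 − 451 − 383 = 1748 px; content height = 3218 − 651 − 160 = 2407 px.
Bottom-left is one-third across and two-thirds down within the inner layout region.
x = 451 + 1 × 1748/3 = 451 + 582.67 ≈ 1034
y = 651 + 2 × 2407/3 = 651 + 1604.67 ≈ 2256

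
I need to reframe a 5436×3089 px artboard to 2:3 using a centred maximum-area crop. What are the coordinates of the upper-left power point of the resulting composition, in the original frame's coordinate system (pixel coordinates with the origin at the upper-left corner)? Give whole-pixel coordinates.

x = 2375 px, y = 1030 px

5436/3089 > 2/3, so the 2:3 crop keeps the full height 3089 and trims width to 3089 × 2/3 = 2059.33 px.
Left offset = (5436 − 2059.33)/2 = 1688.33 px; top offset = 0.
Upper-left is one-third across and one-third down within the crop:
x = 1688.33 + 1 × 2059.33/3 ≈ 2375; y = 0.00 + 1 × 3089.00/3 ≈ 1030.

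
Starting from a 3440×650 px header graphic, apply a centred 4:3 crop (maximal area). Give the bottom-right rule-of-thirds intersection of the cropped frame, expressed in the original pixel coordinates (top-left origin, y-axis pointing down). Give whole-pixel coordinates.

3440/650 > 4/3, so the 4:3 crop keeps the full height 650 and trims width to 650 × 4/3 = 866.67 px.
Left offset = (3440 − 866.67)/2 = 1286.67 px; top offset = 0.
Bottom-right is two-thirds across and two-thirds down within the crop:
x = 1286.67 + 2 × 866.67/3 ≈ 1864; y = 0.00 + 2 × 650.00/3 ≈ 433.

(1864, 433)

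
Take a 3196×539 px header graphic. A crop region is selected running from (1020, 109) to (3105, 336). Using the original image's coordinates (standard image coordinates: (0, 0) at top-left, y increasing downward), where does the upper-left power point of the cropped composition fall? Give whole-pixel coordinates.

Crop width = 3105 − 1020 = 2085 px; one third is 695.00 px.
Crop height = 336 − 109 = 227 px; one third is 75.67 px.
The upper-left point is one-third across and one-third down within the crop:
x = 1020 + 1 × 695.00 ≈ 1715; y = 109 + 1 × 75.67 ≈ 185.

x = 1715 px, y = 185 px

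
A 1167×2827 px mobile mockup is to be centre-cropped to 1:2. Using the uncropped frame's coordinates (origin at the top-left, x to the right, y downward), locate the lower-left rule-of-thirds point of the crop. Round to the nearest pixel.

1167/2827 < 1/2, so the 1:2 crop keeps the full width 1167 and trims height to 1167 × 2/1 = 2334.00 px.
Top offset = (2827 − 2334.00)/2 = 246.50 px; left offset = 0.
Lower-left is one-third across and two-thirds down within the crop:
x = 0.00 + 1 × 1167.00/3 ≈ 389; y = 246.50 + 2 × 2334.00/3 ≈ 1803.

x = 389 px, y = 1803 px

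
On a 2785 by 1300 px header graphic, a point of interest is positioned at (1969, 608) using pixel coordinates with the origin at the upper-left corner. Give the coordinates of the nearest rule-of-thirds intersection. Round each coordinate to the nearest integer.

x = 1857 px, y = 433 px

Third lines: x ∈ {928, 1857}, y ∈ {433, 867}.
1969 is closer to x = 1857; 608 is closer to y = 433.
So the nearest intersection is the upper-right power point.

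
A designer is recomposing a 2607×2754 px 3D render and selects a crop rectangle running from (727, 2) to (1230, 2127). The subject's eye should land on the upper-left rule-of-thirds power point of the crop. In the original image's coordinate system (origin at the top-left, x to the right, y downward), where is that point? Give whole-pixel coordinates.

x = 895 px, y = 710 px

Crop width = 1230 − 727 = 503 px; one third is 167.67 px.
Crop height = 2127 − 2 = 2125 px; one third is 708.33 px.
The upper-left point is one-third across and one-third down within the crop:
x = 727 + 1 × 167.67 ≈ 895; y = 2 + 1 × 708.33 ≈ 710.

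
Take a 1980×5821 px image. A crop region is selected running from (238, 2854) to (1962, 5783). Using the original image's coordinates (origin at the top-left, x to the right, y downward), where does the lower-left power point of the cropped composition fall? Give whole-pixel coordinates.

Crop width = 1962 − 238 = 1724 px; one third is 574.67 px.
Crop height = 5783 − 2854 = 2929 px; one third is 976.33 px.
The lower-left point is one-third across and two-thirds down within the crop:
x = 238 + 1 × 574.67 ≈ 813; y = 2854 + 2 × 976.33 ≈ 4807.

x = 813 px, y = 4807 px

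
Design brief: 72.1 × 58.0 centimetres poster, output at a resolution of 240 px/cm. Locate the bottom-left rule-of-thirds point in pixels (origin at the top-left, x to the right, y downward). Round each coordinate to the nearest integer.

x = 5768 px, y = 9280 px

In pixels the canvas is 72.1 × 240 = 17304 wide and 58.0 × 240 = 13920 tall.
The bottom-left point is one-third across and two-thirds down:
x = 1 × 17304/3 ≈ 5768; y = 2 × 13920/3 ≈ 9280.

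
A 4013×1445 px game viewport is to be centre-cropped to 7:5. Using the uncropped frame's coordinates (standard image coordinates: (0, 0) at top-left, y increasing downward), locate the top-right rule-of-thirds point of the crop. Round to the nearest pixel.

(2344, 482)

4013/1445 > 7/5, so the 7:5 crop keeps the full height 1445 and trims width to 1445 × 7/5 = 2023.00 px.
Left offset = (4013 − 2023.00)/2 = 995.00 px; top offset = 0.
Top-right is two-thirds across and one-third down within the crop:
x = 995.00 + 2 × 2023.00/3 ≈ 2344; y = 0.00 + 1 × 1445.00/3 ≈ 482.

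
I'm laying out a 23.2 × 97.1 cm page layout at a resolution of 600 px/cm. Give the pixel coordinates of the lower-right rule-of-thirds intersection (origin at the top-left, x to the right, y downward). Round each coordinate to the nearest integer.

x = 9280 px, y = 38840 px

In pixels the canvas is 23.2 × 600 = 13920 wide and 97.1 × 600 = 58260 tall.
The lower-right point is two-thirds across and two-thirds down:
x = 2 × 13920/3 ≈ 9280; y = 2 × 58260/3 ≈ 38840.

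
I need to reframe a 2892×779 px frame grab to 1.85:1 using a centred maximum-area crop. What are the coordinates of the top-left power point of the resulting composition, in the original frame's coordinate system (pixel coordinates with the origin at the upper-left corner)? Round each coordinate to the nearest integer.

2892/779 > 1.85/1, so the 1.85:1 crop keeps the full height 779 and trims width to 779 × 1.85/1 = 1441.15 px.
Left offset = (2892 − 1441.15)/2 = 725.42 px; top offset = 0.
Top-left is one-third across and one-third down within the crop:
x = 725.42 + 1 × 1441.15/3 ≈ 1206; y = 0.00 + 1 × 779.00/3 ≈ 260.

x = 1206 px, y = 260 px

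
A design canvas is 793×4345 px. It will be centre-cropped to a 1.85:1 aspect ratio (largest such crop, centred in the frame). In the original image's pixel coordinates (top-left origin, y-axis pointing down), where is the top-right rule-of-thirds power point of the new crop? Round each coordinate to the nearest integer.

793/4345 < 1.85/1, so the 1.85:1 crop keeps the full width 793 and trims height to 793 × 1/1.85 = 428.65 px.
Top offset = (4345 − 428.65)/2 = 1958.18 px; left offset = 0.
Top-right is two-thirds across and one-third down within the crop:
x = 0.00 + 2 × 793.00/3 ≈ 529; y = 1958.18 + 1 × 428.65/3 ≈ 2101.

x = 529 px, y = 2101 px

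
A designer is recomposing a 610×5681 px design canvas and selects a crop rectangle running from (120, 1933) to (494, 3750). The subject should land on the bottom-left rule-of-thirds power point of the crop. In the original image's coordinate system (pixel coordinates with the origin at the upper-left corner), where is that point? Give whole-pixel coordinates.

Crop width = 494 − 120 = 374 px; one third is 124.67 px.
Crop height = 3750 − 1933 = 1817 px; one third is 605.67 px.
The bottom-left point is one-third across and two-thirds down within the crop:
x = 120 + 1 × 124.67 ≈ 245; y = 1933 + 2 × 605.67 ≈ 3144.

x = 245 px, y = 3144 px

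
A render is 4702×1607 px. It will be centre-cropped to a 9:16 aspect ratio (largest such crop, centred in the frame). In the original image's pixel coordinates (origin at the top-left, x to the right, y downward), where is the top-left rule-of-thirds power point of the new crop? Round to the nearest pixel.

4702/1607 > 9/16, so the 9:16 crop keeps the full height 1607 and trims width to 1607 × 9/16 = 903.94 px.
Left offset = (4702 − 903.94)/2 = 1899.03 px; top offset = 0.
Top-left is one-third across and one-third down within the crop:
x = 1899.03 + 1 × 903.94/3 ≈ 2200; y = 0.00 + 1 × 1607.00/3 ≈ 536.

x = 2200 px, y = 536 px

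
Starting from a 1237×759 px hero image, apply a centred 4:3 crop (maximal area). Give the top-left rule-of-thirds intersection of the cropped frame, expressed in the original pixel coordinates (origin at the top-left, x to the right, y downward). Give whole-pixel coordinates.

x = 450 px, y = 253 px

1237/759 > 4/3, so the 4:3 crop keeps the full height 759 and trims width to 759 × 4/3 = 1012.00 px.
Left offset = (1237 − 1012.00)/2 = 112.50 px; top offset = 0.
Top-left is one-third across and one-third down within the crop:
x = 112.50 + 1 × 1012.00/3 ≈ 450; y = 0.00 + 1 × 759.00/3 ≈ 253.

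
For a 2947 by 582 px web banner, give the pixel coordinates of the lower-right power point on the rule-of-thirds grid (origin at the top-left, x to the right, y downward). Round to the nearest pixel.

The lower-right point sits two-thirds of the way across and two-thirds of the way down.
x = 2 × 2947/3 ≈ 1965; y = 2 × 582/3 ≈ 388.

x = 1965 px, y = 388 px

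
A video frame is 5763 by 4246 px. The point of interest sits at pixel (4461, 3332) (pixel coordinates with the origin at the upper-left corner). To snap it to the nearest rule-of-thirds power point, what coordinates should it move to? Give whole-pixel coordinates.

x = 3842 px, y = 2831 px

Third lines: x ∈ {1921, 3842}, y ∈ {1415, 2831}.
4461 is closer to x = 3842; 3332 is closer to y = 2831.
So the nearest intersection is the lower-right power point.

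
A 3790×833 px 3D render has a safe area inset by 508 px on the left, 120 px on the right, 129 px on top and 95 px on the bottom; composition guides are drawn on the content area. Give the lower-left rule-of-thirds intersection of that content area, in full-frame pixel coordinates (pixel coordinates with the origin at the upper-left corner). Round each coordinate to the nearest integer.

Content width = 3790 − 508 − 120 = 3162 px; content height = 833 − 129 − 95 = 609 px.
Lower-left is one-third across and two-thirds down within the content area.
x = 508 + 1 × 3162/3 = 508 + 1054.00 ≈ 1562
y = 129 + 2 × 609/3 = 129 + 406.00 ≈ 535

x = 1562 px, y = 535 px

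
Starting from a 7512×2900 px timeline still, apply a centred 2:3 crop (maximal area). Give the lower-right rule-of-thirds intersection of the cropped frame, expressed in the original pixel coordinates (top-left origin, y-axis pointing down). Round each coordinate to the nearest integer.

7512/2900 > 2/3, so the 2:3 crop keeps the full height 2900 and trims width to 2900 × 2/3 = 1933.33 px.
Left offset = (7512 − 1933.33)/2 = 2789.33 px; top offset = 0.
Lower-right is two-thirds across and two-thirds down within the crop:
x = 2789.33 + 2 × 1933.33/3 ≈ 4078; y = 0.00 + 2 × 2900.00/3 ≈ 1933.

(4078, 1933)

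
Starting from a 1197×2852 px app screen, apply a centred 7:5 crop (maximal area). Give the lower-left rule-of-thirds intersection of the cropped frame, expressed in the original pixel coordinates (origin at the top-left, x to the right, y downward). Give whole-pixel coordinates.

x = 399 px, y = 1569 px

1197/2852 < 7/5, so the 7:5 crop keeps the full width 1197 and trims height to 1197 × 5/7 = 855.00 px.
Top offset = (2852 − 855.00)/2 = 998.50 px; left offset = 0.
Lower-left is one-third across and two-thirds down within the crop:
x = 0.00 + 1 × 1197.00/3 ≈ 399; y = 998.50 + 2 × 855.00/3 ≈ 1569.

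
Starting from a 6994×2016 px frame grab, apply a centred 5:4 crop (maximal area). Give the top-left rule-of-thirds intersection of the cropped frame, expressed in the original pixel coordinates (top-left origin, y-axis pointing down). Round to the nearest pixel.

6994/2016 > 5/4, so the 5:4 crop keeps the full height 2016 and trims width to 2016 × 5/4 = 2520.00 px.
Left offset = (6994 − 2520.00)/2 = 2237.00 px; top offset = 0.
Top-left is one-third across and one-third down within the crop:
x = 2237.00 + 1 × 2520.00/3 ≈ 3077; y = 0.00 + 1 × 2016.00/3 ≈ 672.

x = 3077 px, y = 672 px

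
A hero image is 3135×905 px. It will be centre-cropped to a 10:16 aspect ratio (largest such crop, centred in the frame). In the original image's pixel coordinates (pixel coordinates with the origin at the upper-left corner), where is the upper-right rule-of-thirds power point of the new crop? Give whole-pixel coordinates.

3135/905 > 10/16, so the 10:16 crop keeps the full height 905 and trims width to 905 × 10/16 = 565.62 px.
Left offset = (3135 − 565.62)/2 = 1284.69 px; top offset = 0.
Upper-right is two-thirds across and one-third down within the crop:
x = 1284.69 + 2 × 565.62/3 ≈ 1662; y = 0.00 + 1 × 905.00/3 ≈ 302.

x = 1662 px, y = 302 px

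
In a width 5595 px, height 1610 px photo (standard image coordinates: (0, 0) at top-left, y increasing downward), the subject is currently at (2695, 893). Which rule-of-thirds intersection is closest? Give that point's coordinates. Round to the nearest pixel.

(1865, 1073)

Third lines: x ∈ {1865, 3730}, y ∈ {537, 1073}.
2695 is closer to x = 1865; 893 is closer to y = 1073.
So the nearest intersection is the lower-left power point.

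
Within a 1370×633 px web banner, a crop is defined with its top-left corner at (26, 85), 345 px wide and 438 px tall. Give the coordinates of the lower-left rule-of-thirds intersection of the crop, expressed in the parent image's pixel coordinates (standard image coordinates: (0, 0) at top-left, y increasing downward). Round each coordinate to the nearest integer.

x = 141 px, y = 377 px

One third of the crop width 345 is 115.00 px.
One third of the crop height 438 is 146.00 px.
The lower-left point is one-third across and two-thirds down within the crop:
x = 26 + 1 × 115.00 ≈ 141; y = 85 + 2 × 146.00 ≈ 377.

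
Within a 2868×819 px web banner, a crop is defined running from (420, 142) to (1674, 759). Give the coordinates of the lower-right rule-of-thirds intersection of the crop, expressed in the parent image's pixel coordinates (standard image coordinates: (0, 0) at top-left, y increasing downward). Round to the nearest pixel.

Crop width = 1674 − 420 = 1254 px; one third is 418.00 px.
Crop height = 759 − 142 = 617 px; one third is 205.67 px.
The lower-right point is two-thirds across and two-thirds down within the crop:
x = 420 + 2 × 418.00 ≈ 1256; y = 142 + 2 × 205.67 ≈ 553.

(1256, 553)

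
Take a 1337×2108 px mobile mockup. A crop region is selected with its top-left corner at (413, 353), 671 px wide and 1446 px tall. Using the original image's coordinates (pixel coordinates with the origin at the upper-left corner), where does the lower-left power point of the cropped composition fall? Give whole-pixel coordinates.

One third of the crop width 671 is 223.67 px.
One third of the crop height 1446 is 482.00 px.
The lower-left point is one-third across and two-thirds down within the crop:
x = 413 + 1 × 223.67 ≈ 637; y = 353 + 2 × 482.00 ≈ 1317.

(637, 1317)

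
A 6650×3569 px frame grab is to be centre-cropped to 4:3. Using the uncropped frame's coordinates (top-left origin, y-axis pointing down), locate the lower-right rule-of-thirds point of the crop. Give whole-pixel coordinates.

(4118, 2379)

6650/3569 > 4/3, so the 4:3 crop keeps the full height 3569 and trims width to 3569 × 4/3 = 4758.67 px.
Left offset = (6650 − 4758.67)/2 = 945.67 px; top offset = 0.
Lower-right is two-thirds across and two-thirds down within the crop:
x = 945.67 + 2 × 4758.67/3 ≈ 4118; y = 0.00 + 2 × 3569.00/3 ≈ 2379.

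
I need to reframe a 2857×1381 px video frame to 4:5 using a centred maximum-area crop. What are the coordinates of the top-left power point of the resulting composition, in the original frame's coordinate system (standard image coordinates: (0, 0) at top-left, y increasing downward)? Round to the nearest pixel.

2857/1381 > 4/5, so the 4:5 crop keeps the full height 1381 and trims width to 1381 × 4/5 = 1104.80 px.
Left offset = (2857 − 1104.80)/2 = 876.10 px; top offset = 0.
Top-left is one-third across and one-third down within the crop:
x = 876.10 + 1 × 1104.80/3 ≈ 1244; y = 0.00 + 1 × 1381.00/3 ≈ 460.

x = 1244 px, y = 460 px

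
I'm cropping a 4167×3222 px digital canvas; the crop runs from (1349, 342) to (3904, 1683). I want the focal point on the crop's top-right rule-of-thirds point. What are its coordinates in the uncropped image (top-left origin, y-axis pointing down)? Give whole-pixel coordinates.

Crop width = 3904 − 1349 = 2555 px; one third is 851.67 px.
Crop height = 1683 − 342 = 1341 px; one third is 447.00 px.
The top-right point is two-thirds across and one-third down within the crop:
x = 1349 + 2 × 851.67 ≈ 3052; y = 342 + 1 × 447.00 ≈ 789.

(3052, 789)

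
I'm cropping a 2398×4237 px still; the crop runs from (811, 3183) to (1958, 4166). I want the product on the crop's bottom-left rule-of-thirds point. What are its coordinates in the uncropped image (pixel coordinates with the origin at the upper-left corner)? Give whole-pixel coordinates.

x = 1193 px, y = 3838 px

Crop width = 1958 − 811 = 1147 px; one third is 382.33 px.
Crop height = 4166 − 3183 = 983 px; one third is 327.67 px.
The bottom-left point is one-third across and two-thirds down within the crop:
x = 811 + 1 × 382.33 ≈ 1193; y = 3183 + 2 × 327.67 ≈ 3838.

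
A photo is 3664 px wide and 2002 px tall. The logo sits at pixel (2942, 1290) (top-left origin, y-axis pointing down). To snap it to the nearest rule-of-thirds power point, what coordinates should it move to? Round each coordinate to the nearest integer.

x = 2443 px, y = 1335 px

Third lines: x ∈ {1221, 2443}, y ∈ {667, 1335}.
2942 is closer to x = 2443; 1290 is closer to y = 1335.
So the nearest intersection is the lower-right power point.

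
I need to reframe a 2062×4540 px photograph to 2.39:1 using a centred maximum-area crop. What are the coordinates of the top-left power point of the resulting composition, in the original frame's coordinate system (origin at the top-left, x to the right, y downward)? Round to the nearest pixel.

2062/4540 < 2.39/1, so the 2.39:1 crop keeps the full width 2062 and trims height to 2062 × 1/2.39 = 862.76 px.
Top offset = (4540 − 862.76)/2 = 1838.62 px; left offset = 0.
Top-left is one-third across and one-third down within the crop:
x = 0.00 + 1 × 2062.00/3 ≈ 687; y = 1838.62 + 1 × 862.76/3 ≈ 2126.

(687, 2126)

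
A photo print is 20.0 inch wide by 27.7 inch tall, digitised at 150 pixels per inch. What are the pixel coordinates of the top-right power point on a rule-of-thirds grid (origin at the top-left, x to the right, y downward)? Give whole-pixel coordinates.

(2000, 1385)

In pixels the canvas is 20.0 × 150 = 3000 wide and 27.7 × 150 = 4155 tall.
The top-right point is two-thirds across and one-third down:
x = 2 × 3000/3 ≈ 2000; y = 1 × 4155/3 ≈ 1385.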